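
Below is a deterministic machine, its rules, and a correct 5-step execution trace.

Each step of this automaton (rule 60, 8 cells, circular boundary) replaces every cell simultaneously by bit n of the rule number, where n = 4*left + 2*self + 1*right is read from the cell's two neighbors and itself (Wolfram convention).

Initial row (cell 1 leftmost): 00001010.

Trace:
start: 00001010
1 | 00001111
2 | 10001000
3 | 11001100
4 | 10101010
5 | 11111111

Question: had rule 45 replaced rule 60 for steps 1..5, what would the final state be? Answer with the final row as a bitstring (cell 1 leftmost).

(re-executing steps 1..5 under rule 45; state before step 1: 00001010)
1 | 11101110
2 | 10011001
3 | 00010001
4 | 01010101
5 | 11111111

11111111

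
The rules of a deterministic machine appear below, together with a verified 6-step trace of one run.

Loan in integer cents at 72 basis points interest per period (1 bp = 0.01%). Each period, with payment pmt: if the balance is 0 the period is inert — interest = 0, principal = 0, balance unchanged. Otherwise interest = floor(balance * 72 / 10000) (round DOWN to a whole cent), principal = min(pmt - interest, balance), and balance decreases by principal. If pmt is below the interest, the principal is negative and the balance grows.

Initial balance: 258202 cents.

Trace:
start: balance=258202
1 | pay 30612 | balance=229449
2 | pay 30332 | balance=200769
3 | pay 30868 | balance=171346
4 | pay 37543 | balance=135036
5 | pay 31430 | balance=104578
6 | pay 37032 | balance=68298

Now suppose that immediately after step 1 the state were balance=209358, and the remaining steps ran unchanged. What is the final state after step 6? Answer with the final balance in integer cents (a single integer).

47473

state after step 1 := balance=209358
2 | pay 30332 | balance=180533
3 | pay 30868 | balance=150964
4 | pay 37543 | balance=114507
5 | pay 31430 | balance=83901
6 | pay 37032 | balance=47473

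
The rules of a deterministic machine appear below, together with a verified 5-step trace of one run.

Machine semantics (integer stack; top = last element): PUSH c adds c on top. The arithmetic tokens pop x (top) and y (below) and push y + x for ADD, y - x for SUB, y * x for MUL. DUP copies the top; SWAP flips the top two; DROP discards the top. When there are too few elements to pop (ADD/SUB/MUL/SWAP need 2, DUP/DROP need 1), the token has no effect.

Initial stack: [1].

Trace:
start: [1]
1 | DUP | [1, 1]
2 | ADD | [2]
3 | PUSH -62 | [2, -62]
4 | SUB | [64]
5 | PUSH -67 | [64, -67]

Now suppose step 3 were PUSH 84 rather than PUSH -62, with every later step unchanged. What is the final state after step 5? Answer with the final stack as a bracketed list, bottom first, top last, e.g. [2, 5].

(re-executing from step 3 with the substitution; state before step 3: [2])
3 | PUSH 84 | [2, 84]
4 | SUB | [-82]
5 | PUSH -67 | [-82, -67]

[-82, -67]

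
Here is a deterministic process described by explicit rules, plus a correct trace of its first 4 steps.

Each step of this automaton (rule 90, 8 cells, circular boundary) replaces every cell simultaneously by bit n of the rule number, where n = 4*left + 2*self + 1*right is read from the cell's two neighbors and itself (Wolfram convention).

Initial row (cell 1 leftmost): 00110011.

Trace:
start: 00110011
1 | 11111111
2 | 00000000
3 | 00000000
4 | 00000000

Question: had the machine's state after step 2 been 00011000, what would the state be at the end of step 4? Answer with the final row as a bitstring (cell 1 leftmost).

01100110

state after step 2 := 00011000
3 | 00111100
4 | 01100110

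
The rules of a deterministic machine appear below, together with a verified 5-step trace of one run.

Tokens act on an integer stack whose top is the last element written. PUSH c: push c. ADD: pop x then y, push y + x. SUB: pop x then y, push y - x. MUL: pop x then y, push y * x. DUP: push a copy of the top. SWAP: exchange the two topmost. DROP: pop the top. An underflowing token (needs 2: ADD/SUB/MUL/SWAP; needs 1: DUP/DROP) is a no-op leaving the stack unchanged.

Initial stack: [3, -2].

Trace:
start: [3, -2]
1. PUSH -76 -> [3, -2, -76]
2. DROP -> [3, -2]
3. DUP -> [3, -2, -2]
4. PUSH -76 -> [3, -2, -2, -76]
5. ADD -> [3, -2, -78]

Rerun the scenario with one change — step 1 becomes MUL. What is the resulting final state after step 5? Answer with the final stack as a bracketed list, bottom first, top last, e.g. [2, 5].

[-76]

(re-executing from step 1 with the substitution; state before step 1: [3, -2])
1. MUL -> [-6]
2. DROP -> []
3. DUP -> []
4. PUSH -76 -> [-76]
5. ADD -> [-76]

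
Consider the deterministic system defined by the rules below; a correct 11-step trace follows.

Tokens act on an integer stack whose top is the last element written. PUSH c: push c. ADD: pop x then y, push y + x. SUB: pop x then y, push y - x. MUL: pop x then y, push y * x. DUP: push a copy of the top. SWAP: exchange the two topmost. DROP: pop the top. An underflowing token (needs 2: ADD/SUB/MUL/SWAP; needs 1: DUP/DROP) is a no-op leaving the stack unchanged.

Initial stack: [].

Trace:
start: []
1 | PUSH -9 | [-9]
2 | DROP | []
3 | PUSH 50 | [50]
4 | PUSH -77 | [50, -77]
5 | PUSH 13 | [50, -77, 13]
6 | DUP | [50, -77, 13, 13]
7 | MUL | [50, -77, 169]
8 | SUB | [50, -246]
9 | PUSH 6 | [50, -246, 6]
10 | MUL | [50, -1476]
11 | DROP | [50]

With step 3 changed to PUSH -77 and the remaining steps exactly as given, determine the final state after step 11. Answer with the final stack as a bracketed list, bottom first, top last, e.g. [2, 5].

(re-executing from step 3 with the substitution; state before step 3: [])
3 | PUSH -77 | [-77]
4 | PUSH -77 | [-77, -77]
5 | PUSH 13 | [-77, -77, 13]
6 | DUP | [-77, -77, 13, 13]
7 | MUL | [-77, -77, 169]
8 | SUB | [-77, -246]
9 | PUSH 6 | [-77, -246, 6]
10 | MUL | [-77, -1476]
11 | DROP | [-77]

[-77]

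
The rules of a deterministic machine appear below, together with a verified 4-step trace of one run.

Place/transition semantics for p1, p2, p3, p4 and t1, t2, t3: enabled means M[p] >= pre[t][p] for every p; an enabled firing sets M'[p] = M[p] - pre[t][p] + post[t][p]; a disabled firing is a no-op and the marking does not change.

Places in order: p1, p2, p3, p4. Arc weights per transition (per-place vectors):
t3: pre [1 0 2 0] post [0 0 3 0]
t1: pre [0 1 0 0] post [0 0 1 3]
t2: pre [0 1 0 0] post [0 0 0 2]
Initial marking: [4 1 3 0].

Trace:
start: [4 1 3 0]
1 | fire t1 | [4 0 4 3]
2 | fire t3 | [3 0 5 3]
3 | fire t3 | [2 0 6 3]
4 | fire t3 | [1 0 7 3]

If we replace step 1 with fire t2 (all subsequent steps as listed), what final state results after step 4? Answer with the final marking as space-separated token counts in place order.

(re-executing from step 1 with the substitution; state before step 1: [4 1 3 0])
1 | fire t2 | [4 0 3 2]
2 | fire t3 | [3 0 4 2]
3 | fire t3 | [2 0 5 2]
4 | fire t3 | [1 0 6 2]

1 0 6 2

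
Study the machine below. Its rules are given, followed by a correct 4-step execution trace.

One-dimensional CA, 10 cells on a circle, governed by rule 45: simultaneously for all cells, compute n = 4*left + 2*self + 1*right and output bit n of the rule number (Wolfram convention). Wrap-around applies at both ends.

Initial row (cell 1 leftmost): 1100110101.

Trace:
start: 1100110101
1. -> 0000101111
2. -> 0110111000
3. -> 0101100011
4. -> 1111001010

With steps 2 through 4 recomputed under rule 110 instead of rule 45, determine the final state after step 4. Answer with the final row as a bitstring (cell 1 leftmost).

(re-executing steps 2..4 under rule 110; state before step 2: 0000101111)
2. -> 0001111001
3. -> 0011001011
4. -> 0111011111

0111011111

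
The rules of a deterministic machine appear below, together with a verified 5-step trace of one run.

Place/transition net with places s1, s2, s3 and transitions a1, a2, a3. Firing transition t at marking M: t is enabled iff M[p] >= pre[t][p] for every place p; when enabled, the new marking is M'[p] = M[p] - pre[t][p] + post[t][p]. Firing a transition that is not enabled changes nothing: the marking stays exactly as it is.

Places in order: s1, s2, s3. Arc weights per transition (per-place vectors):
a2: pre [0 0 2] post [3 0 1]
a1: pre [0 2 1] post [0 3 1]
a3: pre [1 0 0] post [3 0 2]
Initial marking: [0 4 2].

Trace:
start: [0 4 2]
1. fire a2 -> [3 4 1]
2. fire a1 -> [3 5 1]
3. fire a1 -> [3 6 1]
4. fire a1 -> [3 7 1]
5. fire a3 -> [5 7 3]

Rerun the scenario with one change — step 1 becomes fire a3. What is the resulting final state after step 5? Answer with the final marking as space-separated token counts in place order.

(re-executing from step 1 with the substitution; state before step 1: [0 4 2])
1. fire a3 -> [0 4 2]
2. fire a1 -> [0 5 2]
3. fire a1 -> [0 6 2]
4. fire a1 -> [0 7 2]
5. fire a3 -> [0 7 2]

0 7 2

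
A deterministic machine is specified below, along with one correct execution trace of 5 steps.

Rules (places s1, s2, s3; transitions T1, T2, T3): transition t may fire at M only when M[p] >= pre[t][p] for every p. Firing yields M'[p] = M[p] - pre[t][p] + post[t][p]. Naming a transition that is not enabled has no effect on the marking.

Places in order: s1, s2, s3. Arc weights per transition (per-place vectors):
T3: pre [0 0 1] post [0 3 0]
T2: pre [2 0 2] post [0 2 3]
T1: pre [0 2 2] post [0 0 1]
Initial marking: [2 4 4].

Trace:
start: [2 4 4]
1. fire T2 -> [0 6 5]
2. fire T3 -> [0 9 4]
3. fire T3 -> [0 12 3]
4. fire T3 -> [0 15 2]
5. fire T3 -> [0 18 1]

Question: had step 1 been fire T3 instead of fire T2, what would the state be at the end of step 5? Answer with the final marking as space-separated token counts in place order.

(re-executing from step 1 with the substitution; state before step 1: [2 4 4])
1. fire T3 -> [2 7 3]
2. fire T3 -> [2 10 2]
3. fire T3 -> [2 13 1]
4. fire T3 -> [2 16 0]
5. fire T3 -> [2 16 0]

2 16 0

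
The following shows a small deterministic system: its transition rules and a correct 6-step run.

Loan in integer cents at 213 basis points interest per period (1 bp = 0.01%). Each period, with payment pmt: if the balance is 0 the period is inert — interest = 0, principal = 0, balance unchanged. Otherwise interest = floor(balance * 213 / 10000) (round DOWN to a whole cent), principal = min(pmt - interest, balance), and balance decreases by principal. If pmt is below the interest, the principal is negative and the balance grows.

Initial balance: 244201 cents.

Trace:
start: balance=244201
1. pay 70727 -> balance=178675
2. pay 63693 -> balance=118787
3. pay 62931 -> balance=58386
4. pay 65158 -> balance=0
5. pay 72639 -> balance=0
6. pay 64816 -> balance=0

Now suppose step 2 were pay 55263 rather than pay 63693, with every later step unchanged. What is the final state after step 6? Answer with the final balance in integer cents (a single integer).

(re-executing from step 2 with the substitution; state before step 2: balance=178675)
2. pay 55263 -> balance=127217
3. pay 62931 -> balance=66995
4. pay 65158 -> balance=3263
5. pay 72639 -> balance=0
6. pay 64816 -> balance=0

0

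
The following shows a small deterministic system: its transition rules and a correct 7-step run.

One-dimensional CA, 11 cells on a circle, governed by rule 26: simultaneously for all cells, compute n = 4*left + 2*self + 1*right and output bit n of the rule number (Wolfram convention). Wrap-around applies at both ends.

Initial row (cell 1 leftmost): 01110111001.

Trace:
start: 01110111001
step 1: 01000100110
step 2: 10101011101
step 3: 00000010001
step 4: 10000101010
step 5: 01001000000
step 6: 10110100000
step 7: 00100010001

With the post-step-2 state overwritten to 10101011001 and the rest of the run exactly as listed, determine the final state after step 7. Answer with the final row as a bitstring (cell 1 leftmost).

state after step 2 := 10101011001
step 3: 00000010111
step 4: 10000100100
step 5: 01001011011
step 6: 00110010010
step 7: 01101101101

01101101101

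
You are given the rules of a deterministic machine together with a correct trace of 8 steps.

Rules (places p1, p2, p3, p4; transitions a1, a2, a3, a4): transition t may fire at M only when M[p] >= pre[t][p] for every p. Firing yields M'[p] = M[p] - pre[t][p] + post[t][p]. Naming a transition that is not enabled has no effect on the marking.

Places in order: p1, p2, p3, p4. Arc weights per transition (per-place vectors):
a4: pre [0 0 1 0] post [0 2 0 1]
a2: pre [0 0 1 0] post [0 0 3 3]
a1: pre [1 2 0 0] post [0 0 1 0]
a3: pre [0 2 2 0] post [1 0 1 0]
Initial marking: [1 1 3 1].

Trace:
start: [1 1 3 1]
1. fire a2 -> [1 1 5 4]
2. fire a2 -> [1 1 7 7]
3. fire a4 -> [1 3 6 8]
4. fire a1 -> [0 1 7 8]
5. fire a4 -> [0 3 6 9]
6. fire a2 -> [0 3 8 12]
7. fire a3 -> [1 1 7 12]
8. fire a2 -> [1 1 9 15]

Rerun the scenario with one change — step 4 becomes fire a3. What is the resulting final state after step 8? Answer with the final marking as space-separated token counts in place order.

(re-executing from step 4 with the substitution; state before step 4: [1 3 6 8])
4. fire a3 -> [2 1 5 8]
5. fire a4 -> [2 3 4 9]
6. fire a2 -> [2 3 6 12]
7. fire a3 -> [3 1 5 12]
8. fire a2 -> [3 1 7 15]

3 1 7 15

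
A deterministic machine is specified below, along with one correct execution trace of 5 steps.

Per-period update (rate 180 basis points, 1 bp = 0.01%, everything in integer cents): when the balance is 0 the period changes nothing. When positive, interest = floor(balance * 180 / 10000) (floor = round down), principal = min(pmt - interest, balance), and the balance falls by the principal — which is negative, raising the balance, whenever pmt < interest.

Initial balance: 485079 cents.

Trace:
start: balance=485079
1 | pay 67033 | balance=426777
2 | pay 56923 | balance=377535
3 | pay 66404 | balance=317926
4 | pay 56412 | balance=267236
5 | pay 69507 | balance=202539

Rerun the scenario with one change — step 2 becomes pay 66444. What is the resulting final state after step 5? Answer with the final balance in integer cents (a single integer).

192495

(re-executing from step 2 with the substitution; state before step 2: balance=426777)
2 | pay 66444 | balance=368014
3 | pay 66404 | balance=308234
4 | pay 56412 | balance=257370
5 | pay 69507 | balance=192495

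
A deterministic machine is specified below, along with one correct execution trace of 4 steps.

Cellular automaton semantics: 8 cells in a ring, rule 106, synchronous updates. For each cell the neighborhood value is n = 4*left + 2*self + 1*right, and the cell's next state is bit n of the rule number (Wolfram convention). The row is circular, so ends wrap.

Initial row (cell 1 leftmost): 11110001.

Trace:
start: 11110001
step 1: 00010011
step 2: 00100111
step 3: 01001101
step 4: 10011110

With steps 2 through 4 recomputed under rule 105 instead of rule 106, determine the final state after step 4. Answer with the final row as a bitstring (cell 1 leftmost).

(re-executing steps 2..4 under rule 105; state before step 2: 00010011)
step 2: 01000011
step 3: 10011011
step 4: 10011110

10011110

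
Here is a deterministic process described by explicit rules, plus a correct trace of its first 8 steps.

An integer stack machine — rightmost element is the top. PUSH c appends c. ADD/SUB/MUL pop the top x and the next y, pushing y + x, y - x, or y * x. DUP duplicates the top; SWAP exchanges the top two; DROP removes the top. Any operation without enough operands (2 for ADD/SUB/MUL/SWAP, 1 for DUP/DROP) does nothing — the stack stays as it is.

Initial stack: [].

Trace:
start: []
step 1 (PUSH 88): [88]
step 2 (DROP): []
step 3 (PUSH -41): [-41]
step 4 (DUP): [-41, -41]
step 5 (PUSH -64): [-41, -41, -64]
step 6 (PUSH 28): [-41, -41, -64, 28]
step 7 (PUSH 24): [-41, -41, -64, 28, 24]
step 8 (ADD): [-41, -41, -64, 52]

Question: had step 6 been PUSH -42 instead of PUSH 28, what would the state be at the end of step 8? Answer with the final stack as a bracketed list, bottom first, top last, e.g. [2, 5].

(re-executing from step 6 with the substitution; state before step 6: [-41, -41, -64])
step 6 (PUSH -42): [-41, -41, -64, -42]
step 7 (PUSH 24): [-41, -41, -64, -42, 24]
step 8 (ADD): [-41, -41, -64, -18]

[-41, -41, -64, -18]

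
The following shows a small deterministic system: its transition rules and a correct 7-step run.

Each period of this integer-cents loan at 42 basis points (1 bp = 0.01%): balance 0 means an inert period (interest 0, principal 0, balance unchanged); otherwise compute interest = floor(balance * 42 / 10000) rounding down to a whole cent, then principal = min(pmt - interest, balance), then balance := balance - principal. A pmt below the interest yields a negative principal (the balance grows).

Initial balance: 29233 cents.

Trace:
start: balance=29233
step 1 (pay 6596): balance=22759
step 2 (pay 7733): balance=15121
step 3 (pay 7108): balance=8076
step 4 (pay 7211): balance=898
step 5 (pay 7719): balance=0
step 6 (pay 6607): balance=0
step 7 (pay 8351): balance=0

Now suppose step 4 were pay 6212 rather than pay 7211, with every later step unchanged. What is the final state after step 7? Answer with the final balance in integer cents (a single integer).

0

(re-executing from step 4 with the substitution; state before step 4: balance=8076)
step 4 (pay 6212): balance=1897
step 5 (pay 7719): balance=0
step 6 (pay 6607): balance=0
step 7 (pay 8351): balance=0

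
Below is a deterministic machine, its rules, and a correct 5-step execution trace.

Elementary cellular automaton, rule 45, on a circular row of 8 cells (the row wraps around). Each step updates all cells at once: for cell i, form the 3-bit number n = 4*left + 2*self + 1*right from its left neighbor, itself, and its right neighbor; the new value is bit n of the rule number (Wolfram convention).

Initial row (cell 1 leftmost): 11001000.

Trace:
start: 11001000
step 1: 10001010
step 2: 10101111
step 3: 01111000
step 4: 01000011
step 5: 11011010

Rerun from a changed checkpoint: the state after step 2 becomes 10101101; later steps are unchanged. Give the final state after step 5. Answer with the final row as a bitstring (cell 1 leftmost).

state after step 2 := 10101101
step 3: 01111011
step 4: 11000110
step 5: 10010101

10010101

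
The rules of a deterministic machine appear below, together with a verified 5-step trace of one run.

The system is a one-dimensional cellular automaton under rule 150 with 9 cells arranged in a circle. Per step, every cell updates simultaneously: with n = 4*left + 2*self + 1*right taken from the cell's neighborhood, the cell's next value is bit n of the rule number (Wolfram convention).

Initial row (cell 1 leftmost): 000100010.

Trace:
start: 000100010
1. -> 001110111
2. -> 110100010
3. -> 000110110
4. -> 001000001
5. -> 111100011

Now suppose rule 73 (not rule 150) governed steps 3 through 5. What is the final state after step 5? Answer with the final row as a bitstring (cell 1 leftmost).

(re-executing steps 3..5 under rule 73; state before step 3: 110100010)
3. -> 110001000
4. -> 110100010
5. -> 110001000

110001000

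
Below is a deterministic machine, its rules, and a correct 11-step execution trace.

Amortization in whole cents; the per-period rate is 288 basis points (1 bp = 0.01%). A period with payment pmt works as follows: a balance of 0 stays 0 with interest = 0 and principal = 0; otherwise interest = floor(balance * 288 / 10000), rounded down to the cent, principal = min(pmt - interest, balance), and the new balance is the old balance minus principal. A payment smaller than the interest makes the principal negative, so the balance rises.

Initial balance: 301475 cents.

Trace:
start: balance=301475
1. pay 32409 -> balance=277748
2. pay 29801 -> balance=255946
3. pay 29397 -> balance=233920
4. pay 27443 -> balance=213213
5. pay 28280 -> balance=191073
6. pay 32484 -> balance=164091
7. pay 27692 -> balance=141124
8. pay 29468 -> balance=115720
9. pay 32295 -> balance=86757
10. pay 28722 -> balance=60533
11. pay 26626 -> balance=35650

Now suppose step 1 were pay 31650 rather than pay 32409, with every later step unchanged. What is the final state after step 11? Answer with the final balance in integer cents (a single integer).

(re-executing from step 1 with the substitution; state before step 1: balance=301475)
1. pay 31650 -> balance=278507
2. pay 29801 -> balance=256727
3. pay 29397 -> balance=234723
4. pay 27443 -> balance=214040
5. pay 28280 -> balance=191924
6. pay 32484 -> balance=164967
7. pay 27692 -> balance=142026
8. pay 29468 -> balance=116648
9. pay 32295 -> balance=87712
10. pay 28722 -> balance=61516
11. pay 26626 -> balance=36661

36661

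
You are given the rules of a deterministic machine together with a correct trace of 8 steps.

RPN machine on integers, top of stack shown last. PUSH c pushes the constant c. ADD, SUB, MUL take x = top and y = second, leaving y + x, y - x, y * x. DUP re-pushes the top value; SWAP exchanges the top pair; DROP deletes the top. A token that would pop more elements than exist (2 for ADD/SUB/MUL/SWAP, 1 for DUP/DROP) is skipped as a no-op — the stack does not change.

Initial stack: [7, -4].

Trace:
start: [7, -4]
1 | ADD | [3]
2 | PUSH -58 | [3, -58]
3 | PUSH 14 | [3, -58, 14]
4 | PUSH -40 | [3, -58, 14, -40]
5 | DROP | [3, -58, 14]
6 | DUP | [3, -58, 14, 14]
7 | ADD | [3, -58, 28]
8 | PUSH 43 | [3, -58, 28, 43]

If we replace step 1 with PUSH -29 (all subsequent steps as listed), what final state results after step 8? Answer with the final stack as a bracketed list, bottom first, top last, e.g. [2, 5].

[7, -4, -29, -58, 28, 43]

(re-executing from step 1 with the substitution; state before step 1: [7, -4])
1 | PUSH -29 | [7, -4, -29]
2 | PUSH -58 | [7, -4, -29, -58]
3 | PUSH 14 | [7, -4, -29, -58, 14]
4 | PUSH -40 | [7, -4, -29, -58, 14, -40]
5 | DROP | [7, -4, -29, -58, 14]
6 | DUP | [7, -4, -29, -58, 14, 14]
7 | ADD | [7, -4, -29, -58, 28]
8 | PUSH 43 | [7, -4, -29, -58, 28, 43]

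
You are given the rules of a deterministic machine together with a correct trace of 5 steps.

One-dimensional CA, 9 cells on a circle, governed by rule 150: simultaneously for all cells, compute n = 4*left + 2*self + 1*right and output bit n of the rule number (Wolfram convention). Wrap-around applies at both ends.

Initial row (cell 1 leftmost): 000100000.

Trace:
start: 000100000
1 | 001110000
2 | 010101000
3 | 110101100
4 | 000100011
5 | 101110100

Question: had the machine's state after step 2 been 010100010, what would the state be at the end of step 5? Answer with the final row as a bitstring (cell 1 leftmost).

state after step 2 := 010100010
3 | 110110111
4 | 100000011
5 | 010000101

010000101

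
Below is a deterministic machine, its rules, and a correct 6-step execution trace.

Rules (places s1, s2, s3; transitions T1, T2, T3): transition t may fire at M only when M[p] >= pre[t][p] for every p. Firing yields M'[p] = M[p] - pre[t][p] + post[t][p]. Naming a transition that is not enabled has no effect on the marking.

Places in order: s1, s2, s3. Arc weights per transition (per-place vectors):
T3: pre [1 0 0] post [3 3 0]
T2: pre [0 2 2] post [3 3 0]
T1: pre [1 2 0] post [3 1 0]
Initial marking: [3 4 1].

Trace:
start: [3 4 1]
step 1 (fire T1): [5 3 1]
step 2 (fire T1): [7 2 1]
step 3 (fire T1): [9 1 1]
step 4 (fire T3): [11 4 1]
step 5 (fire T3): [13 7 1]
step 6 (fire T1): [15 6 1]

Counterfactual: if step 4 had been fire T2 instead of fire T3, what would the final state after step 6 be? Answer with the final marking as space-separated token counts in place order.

13 3 1

(re-executing from step 4 with the substitution; state before step 4: [9 1 1])
step 4 (fire T2): [9 1 1]
step 5 (fire T3): [11 4 1]
step 6 (fire T1): [13 3 1]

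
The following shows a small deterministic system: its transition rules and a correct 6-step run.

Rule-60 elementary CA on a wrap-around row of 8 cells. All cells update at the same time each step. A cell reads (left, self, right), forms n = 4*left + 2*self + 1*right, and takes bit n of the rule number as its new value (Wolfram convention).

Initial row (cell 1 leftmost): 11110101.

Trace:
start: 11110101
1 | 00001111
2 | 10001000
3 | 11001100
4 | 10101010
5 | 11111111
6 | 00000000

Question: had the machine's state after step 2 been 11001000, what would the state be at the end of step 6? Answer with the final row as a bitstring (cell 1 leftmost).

01000100

state after step 2 := 11001000
3 | 10101100
4 | 11111010
5 | 10000111
6 | 01000100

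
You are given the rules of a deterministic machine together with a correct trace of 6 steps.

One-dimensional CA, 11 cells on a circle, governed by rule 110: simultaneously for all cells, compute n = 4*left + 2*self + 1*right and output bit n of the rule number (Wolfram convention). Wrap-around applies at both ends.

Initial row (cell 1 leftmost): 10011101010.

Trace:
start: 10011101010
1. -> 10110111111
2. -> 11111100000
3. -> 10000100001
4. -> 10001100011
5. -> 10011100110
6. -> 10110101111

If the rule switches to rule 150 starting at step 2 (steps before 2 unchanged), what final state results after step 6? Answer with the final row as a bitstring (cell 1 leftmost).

11001101110

(re-executing steps 2..6 under rule 150; state before step 2: 10110111111)
2. -> 00000011111
3. -> 10000101110
4. -> 11001100100
5. -> 00110011111
6. -> 11001101110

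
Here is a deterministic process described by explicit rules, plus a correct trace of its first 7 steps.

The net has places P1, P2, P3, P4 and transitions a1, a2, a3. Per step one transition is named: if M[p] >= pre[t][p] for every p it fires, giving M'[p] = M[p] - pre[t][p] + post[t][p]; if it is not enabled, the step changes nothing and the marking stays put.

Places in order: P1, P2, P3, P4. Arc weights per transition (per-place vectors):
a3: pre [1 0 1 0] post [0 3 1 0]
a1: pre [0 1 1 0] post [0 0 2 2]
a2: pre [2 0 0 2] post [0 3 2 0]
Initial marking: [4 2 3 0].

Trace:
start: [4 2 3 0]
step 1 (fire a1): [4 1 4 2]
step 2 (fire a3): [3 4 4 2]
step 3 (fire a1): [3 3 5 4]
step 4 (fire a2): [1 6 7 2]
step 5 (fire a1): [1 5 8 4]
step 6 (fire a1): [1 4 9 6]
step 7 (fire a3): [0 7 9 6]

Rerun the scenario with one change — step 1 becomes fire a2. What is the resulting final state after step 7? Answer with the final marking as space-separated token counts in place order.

0 8 8 4

(re-executing from step 1 with the substitution; state before step 1: [4 2 3 0])
step 1 (fire a2): [4 2 3 0]
step 2 (fire a3): [3 5 3 0]
step 3 (fire a1): [3 4 4 2]
step 4 (fire a2): [1 7 6 0]
step 5 (fire a1): [1 6 7 2]
step 6 (fire a1): [1 5 8 4]
step 7 (fire a3): [0 8 8 4]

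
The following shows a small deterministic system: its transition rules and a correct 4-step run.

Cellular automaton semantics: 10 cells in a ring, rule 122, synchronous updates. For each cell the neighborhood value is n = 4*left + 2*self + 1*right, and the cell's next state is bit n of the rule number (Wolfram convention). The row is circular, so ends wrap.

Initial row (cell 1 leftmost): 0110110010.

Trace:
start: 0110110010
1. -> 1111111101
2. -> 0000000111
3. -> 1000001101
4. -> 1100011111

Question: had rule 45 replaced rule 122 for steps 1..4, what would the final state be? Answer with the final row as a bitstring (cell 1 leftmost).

0101101000

(re-executing steps 1..4 under rule 45; state before step 1: 0110110010)
1. -> 0101100010
2. -> 0111001010
3. -> 0100001110
4. -> 0101101000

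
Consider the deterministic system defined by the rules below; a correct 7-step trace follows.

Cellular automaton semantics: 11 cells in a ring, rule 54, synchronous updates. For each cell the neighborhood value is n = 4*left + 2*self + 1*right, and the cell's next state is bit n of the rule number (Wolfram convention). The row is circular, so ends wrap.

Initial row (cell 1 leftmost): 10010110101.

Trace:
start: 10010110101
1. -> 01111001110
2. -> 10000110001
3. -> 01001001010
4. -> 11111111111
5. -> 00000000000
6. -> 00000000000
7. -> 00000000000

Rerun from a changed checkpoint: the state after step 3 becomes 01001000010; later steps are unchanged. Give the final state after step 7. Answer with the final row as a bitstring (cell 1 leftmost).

state after step 3 := 01001000010
4. -> 11111100111
5. -> 00000011000
6. -> 00000100100
7. -> 00001111110

00001111110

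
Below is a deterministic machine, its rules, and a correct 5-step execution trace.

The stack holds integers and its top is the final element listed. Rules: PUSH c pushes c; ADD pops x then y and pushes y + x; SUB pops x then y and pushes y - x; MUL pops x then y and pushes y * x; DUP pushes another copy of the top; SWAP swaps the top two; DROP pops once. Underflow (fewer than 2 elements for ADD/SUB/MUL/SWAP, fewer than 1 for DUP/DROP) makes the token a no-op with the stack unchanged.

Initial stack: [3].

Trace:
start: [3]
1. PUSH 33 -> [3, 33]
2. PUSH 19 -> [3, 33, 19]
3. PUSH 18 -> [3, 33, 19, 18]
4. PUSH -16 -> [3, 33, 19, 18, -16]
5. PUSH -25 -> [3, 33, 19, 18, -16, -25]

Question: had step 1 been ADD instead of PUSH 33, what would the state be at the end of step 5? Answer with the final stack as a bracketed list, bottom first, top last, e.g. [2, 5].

(re-executing from step 1 with the substitution; state before step 1: [3])
1. ADD -> [3]
2. PUSH 19 -> [3, 19]
3. PUSH 18 -> [3, 19, 18]
4. PUSH -16 -> [3, 19, 18, -16]
5. PUSH -25 -> [3, 19, 18, -16, -25]

[3, 19, 18, -16, -25]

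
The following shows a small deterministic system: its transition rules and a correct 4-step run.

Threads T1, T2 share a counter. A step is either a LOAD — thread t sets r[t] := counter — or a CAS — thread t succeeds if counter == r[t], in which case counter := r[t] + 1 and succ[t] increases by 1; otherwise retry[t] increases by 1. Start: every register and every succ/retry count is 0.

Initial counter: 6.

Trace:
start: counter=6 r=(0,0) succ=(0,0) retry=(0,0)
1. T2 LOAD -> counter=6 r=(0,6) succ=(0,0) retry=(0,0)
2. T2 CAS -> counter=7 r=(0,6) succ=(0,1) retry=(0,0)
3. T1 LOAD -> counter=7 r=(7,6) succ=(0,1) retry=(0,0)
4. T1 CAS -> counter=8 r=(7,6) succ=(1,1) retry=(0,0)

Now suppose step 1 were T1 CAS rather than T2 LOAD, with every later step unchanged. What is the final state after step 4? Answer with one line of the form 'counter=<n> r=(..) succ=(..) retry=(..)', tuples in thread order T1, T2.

counter=7 r=(6,0) succ=(1,0) retry=(1,1)

(re-executing from step 1 with the substitution; state before step 1: counter=6 r=(0,0) succ=(0,0) retry=(0,0))
1. T1 CAS -> counter=6 r=(0,0) succ=(0,0) retry=(1,0)
2. T2 CAS -> counter=6 r=(0,0) succ=(0,0) retry=(1,1)
3. T1 LOAD -> counter=6 r=(6,0) succ=(0,0) retry=(1,1)
4. T1 CAS -> counter=7 r=(6,0) succ=(1,0) retry=(1,1)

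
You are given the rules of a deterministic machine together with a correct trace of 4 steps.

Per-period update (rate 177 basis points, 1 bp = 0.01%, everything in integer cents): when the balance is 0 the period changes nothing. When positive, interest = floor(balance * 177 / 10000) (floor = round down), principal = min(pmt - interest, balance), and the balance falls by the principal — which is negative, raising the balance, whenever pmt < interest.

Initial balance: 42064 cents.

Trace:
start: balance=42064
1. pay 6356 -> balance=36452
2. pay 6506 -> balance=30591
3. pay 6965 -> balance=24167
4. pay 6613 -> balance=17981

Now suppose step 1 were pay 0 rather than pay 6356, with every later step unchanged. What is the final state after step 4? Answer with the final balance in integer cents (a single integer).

24680

(re-executing from step 1 with the substitution; state before step 1: balance=42064)
1. pay 0 -> balance=42808
2. pay 6506 -> balance=37059
3. pay 6965 -> balance=30749
4. pay 6613 -> balance=24680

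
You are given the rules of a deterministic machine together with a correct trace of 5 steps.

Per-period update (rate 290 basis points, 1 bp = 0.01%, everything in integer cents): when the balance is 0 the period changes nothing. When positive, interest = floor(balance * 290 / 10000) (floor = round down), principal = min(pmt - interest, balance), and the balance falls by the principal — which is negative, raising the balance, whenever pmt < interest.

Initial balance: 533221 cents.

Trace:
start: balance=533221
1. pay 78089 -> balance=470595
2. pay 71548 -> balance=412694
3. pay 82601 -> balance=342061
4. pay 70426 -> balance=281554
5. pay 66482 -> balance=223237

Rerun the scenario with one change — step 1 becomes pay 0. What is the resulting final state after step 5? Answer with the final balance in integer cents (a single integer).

(re-executing from step 1 with the substitution; state before step 1: balance=533221)
1. pay 0 -> balance=548684
2. pay 71548 -> balance=493047
3. pay 82601 -> balance=424744
4. pay 70426 -> balance=366635
5. pay 66482 -> balance=310785

310785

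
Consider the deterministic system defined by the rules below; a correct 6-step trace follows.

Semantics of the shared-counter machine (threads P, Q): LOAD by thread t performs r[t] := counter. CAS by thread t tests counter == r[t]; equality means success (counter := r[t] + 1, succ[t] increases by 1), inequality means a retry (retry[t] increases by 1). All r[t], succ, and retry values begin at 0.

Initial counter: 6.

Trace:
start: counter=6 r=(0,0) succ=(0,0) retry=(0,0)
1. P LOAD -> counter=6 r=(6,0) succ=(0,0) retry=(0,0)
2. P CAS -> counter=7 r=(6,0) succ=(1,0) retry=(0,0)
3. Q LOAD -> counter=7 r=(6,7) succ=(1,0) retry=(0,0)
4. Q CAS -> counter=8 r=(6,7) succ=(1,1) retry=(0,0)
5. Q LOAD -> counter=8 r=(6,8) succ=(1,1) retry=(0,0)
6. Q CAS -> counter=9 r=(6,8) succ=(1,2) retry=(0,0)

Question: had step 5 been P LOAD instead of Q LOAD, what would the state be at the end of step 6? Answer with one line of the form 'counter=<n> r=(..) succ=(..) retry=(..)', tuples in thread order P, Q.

counter=8 r=(8,7) succ=(1,1) retry=(0,1)

(re-executing from step 5 with the substitution; state before step 5: counter=8 r=(6,7) succ=(1,1) retry=(0,0))
5. P LOAD -> counter=8 r=(8,7) succ=(1,1) retry=(0,0)
6. Q CAS -> counter=8 r=(8,7) succ=(1,1) retry=(0,1)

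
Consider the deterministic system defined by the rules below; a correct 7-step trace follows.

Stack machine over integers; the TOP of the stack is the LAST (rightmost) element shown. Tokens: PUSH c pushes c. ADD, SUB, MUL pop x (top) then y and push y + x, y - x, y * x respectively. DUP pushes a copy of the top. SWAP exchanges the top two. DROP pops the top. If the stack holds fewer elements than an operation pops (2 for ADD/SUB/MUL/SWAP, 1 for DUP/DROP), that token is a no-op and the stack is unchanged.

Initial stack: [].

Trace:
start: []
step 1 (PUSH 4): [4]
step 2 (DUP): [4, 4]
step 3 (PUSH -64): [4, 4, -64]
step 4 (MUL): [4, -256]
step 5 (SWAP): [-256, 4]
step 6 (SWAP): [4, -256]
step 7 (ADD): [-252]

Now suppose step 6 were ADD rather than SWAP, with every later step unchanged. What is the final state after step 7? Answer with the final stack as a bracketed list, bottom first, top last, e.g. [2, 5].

[-252]

(re-executing from step 6 with the substitution; state before step 6: [-256, 4])
step 6 (ADD): [-252]
step 7 (ADD): [-252]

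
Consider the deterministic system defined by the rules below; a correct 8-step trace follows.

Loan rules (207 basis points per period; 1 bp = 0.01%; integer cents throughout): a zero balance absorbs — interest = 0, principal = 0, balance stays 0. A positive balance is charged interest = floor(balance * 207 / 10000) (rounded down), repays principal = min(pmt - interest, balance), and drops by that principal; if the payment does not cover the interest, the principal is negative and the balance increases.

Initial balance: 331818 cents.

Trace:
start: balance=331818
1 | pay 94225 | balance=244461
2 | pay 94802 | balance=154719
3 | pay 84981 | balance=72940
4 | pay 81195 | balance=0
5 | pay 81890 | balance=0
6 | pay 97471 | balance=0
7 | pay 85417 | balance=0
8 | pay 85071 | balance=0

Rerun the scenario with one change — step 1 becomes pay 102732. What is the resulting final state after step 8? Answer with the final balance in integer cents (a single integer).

(re-executing from step 1 with the substitution; state before step 1: balance=331818)
1 | pay 102732 | balance=235954
2 | pay 94802 | balance=146036
3 | pay 84981 | balance=64077
4 | pay 81195 | balance=0
5 | pay 81890 | balance=0
6 | pay 97471 | balance=0
7 | pay 85417 | balance=0
8 | pay 85071 | balance=0

0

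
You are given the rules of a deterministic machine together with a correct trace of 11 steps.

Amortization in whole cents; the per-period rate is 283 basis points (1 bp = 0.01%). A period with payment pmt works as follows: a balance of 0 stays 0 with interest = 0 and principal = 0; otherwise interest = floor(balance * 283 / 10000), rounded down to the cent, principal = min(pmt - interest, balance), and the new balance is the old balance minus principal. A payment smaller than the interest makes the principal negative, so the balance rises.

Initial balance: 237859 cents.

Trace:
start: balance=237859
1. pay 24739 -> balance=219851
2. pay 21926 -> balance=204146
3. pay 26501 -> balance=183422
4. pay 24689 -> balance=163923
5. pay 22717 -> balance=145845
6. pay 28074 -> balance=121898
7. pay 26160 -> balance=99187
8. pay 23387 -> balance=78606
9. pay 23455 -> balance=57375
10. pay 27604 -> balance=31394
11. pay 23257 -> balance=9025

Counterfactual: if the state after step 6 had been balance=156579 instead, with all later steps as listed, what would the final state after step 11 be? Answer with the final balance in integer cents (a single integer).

48900

state after step 6 := balance=156579
7. pay 26160 -> balance=134850
8. pay 23387 -> balance=115279
9. pay 23455 -> balance=95086
10. pay 27604 -> balance=70172
11. pay 23257 -> balance=48900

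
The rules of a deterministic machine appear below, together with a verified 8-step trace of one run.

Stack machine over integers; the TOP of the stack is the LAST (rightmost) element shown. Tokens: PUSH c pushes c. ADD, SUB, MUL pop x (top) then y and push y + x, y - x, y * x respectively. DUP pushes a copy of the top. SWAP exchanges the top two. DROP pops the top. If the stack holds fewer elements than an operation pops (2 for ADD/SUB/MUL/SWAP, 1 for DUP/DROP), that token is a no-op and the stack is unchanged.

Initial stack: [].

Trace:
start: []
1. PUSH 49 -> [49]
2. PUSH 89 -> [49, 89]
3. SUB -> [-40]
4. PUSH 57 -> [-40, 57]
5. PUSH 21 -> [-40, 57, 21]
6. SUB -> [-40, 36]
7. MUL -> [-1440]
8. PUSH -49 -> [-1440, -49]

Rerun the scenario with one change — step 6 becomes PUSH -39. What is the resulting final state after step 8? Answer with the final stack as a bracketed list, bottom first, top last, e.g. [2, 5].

[-40, 57, -819, -49]

(re-executing from step 6 with the substitution; state before step 6: [-40, 57, 21])
6. PUSH -39 -> [-40, 57, 21, -39]
7. MUL -> [-40, 57, -819]
8. PUSH -49 -> [-40, 57, -819, -49]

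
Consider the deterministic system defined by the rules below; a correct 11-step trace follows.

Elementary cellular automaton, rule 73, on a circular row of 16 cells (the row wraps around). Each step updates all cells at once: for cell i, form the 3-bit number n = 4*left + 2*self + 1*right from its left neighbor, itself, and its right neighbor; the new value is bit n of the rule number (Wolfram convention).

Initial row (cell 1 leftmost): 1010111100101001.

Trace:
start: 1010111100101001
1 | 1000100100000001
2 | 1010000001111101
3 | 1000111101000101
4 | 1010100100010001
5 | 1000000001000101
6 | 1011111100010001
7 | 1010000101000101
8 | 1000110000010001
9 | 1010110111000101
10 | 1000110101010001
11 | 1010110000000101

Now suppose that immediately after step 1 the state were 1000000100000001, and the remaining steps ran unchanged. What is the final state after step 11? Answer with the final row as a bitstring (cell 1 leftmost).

state after step 1 := 1000000100000001
2 | 1011110001111101
3 | 1010010101000101
4 | 1000000000010001
5 | 1011111111000101
6 | 1010000001010001
7 | 1000111100000101
8 | 1010100101110001
9 | 1000000001010101
10 | 1011111100000001
11 | 1010000101111101

1010000101111101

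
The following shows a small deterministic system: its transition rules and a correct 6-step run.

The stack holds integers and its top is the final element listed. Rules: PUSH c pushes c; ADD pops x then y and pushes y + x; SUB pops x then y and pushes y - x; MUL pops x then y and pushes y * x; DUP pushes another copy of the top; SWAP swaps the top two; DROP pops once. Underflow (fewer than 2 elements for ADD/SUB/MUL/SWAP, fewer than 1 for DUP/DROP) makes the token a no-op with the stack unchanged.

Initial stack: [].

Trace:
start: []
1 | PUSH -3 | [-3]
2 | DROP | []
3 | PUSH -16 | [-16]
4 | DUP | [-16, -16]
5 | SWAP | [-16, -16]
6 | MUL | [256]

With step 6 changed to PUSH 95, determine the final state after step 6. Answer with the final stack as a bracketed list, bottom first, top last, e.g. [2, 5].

(re-executing from step 6 with the substitution; state before step 6: [-16, -16])
6 | PUSH 95 | [-16, -16, 95]

[-16, -16, 95]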